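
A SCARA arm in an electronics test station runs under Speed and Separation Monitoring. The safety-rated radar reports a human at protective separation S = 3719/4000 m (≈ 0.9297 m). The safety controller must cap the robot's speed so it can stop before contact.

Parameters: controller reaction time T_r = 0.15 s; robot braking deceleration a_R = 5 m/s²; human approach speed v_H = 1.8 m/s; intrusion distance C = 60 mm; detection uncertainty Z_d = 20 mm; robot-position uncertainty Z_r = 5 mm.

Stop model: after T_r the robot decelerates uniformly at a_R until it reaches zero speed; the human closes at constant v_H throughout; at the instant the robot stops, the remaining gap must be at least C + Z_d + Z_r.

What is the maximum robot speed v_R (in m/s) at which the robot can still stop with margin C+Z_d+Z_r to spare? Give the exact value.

v_R_max = 19/20 m/s = 0.9500 m/s

at the boundary: (1/10)·v² + (51/100)·v + (-2299/4000) = 0
  disc = (51/100)² − 4·(1/10)·(-2299/4000) = 49/100 ; √disc = 7/10
  v_R = (−(51/100) + 7/10) / (2·(1/10)) = 19/20 m/s
check:
stop time T_s = (19/20)/5 = 0.1900 s
reaction-phase robot travel = 0.9500·0.1500 = 0.1425 m
robot covers 0.9500·0.1900 − ½·5.0000·0.1900² = 0.0902 m while stopping
person approaches 1.8000·(0.1500+0.1900) = 0.6120 m
C+Z_d+Z_r = 0.0600+0.0200+0.0050 = 0.0850 m
sum ≈ 0.1425+0.0902+0.6120+0.0850 ≈ 0.9297 m = S ✓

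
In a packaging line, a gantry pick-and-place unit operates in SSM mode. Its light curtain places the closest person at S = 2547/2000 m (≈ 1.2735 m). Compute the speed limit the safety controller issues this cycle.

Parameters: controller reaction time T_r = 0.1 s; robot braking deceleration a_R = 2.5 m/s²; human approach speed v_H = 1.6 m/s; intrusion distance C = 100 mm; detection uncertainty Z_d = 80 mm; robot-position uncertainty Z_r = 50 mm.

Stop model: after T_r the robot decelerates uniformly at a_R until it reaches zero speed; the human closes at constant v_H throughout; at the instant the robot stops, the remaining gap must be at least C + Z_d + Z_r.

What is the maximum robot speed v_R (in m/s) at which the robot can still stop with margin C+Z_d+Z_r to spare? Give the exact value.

quadratic (1/5)·v² + (37/50)·v + (-1767/2000) = 0
  disc = (37/50)² − 4·(1/5)·(-1767/2000) = 784/625 ; √disc = 28/25
  v_R = (−(37/50) + 28/25) / (2·(1/5)) = 19/20 m/s
check:
braking lasts T_s = (19/20)/(5/2) = 0.3800 s
reaction-phase robot travel = 0.9500·0.1000 = 0.0950 m
braking distance = 0.9500²/(2·2.5000) = 0.1805 m
person approaches 1.6000·(0.1000+0.3800) = 0.7680 m
C+Z_d+Z_r = 0.1000+0.0800+0.0500 = 0.2300 m
sum ≈ 0.0950+0.1805+0.7680+0.2300 ≈ 1.2735 m = S ✓

v_R_max = 19/20 m/s = 0.9500 m/s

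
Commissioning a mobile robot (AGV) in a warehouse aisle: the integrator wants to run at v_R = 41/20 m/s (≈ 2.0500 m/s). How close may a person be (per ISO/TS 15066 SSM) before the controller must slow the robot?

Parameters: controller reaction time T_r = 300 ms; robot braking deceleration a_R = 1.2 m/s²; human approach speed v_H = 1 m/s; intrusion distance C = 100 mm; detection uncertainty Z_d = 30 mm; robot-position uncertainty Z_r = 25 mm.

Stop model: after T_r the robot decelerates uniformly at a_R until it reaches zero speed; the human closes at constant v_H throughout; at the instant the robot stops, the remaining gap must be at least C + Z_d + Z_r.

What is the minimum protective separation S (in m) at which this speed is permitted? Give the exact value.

T_s = v_R/a_R = (41/20)/(6/5) = 1.7083 s
reaction-phase robot travel = 2.0500·0.3000 = 0.6150 m
robot under decel: 2.0500²/(2·1.2000) = 1.7510 m
person approaches 1.0000·(0.3000+1.7083) = 2.0083 m
residual clearance needed = 0.1000+0.0300+0.0250 = 0.1550 m
S_min ≈ 0.6150+1.7510+2.0083+0.1550  ⇒  S_min = 7247/1600 m

S_min = 7247/1600 m = 4.5294 m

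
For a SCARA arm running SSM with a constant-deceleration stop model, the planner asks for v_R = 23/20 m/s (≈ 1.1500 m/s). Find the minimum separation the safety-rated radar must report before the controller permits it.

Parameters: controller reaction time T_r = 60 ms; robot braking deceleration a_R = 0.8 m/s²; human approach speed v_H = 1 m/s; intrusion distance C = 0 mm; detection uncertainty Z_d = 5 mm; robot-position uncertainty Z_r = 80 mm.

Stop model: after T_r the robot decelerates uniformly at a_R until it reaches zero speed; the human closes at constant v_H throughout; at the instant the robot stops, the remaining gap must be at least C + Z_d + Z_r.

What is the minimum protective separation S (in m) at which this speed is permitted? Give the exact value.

T_s = v_R/a_R = (23/20)/(4/5) = 1.4375 s
robot covers v_R·T_r = 1.1500·0.0600 = 0.0690 m before braking
braking distance = 1.1500²/(2·0.8000) = 0.8266 m
human closes 1.0000·1.4975 = 1.4975 m
residual clearance needed = 0.0000+0.0050+0.0800 = 0.0850 m
S_min ≈ 0.0690+0.8266+1.4975+0.0850  ⇒  S_min = 39649/16000 m

S_min = 39649/16000 m = 2.4781 m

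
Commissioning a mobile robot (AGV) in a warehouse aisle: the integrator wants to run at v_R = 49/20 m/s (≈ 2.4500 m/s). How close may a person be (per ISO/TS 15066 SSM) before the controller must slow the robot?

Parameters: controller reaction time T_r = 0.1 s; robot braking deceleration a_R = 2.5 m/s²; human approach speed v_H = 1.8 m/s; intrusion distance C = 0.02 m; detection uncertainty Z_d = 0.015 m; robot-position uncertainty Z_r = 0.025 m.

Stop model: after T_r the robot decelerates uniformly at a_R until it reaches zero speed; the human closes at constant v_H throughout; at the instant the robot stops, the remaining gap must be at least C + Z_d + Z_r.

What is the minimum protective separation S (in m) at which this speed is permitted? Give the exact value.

stop time T_s = (49/20)/(5/2) = 0.9800 s
robot in T_r: 2.4500·0.1000 = 0.2450 m
braking distance = 2.4500²/(2·2.5000) = 1.2005 m
human closes 1.8000·1.0800 = 1.9440 m
C+Z_d+Z_r = 0.0200+0.0150+0.0250 = 0.0600 m
S_min ≈ 0.2450+1.2005+1.9440+0.0600  ⇒  S_min = 6899/2000 m

S_min = 6899/2000 m = 3.4495 m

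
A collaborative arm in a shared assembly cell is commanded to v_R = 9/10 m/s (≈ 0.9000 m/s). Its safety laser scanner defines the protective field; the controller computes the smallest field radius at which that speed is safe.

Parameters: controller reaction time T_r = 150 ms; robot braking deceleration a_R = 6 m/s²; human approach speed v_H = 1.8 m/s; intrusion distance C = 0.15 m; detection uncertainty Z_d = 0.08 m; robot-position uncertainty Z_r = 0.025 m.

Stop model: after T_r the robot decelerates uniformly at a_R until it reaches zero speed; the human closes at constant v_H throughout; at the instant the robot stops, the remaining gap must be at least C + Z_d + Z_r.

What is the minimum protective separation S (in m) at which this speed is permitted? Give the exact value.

S_min = 399/400 m = 0.9975 m

stop time T_s = (9/10)/6 = 0.1500 s
robot covers v_R·T_r = 0.9000·0.1500 = 0.1350 m before braking
robot covers 0.9000·0.1500 − ½·6.0000·0.1500² = 0.0675 m while stopping
human over T_r+T_s: 1.8000·(0.1500+0.1500) = 0.5400 m
margins: 0.1500+0.0800+0.0250 = 0.2550 m
S_min ≈ 0.1350+0.0675+0.5400+0.2550  ⇒  S_min = 399/400 m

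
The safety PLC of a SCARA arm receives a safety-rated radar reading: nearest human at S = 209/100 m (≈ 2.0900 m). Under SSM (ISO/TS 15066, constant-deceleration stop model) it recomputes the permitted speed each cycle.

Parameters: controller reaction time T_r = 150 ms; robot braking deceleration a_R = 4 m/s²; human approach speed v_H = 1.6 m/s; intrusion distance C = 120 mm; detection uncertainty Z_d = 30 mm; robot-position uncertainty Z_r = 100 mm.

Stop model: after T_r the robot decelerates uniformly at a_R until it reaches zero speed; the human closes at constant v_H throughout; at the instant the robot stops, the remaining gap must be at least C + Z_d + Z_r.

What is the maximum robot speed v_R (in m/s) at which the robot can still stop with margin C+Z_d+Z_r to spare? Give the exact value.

v_R_max = 2 m/s = 2.0000 m/s

at the boundary: (1/8)·v² + (11/20)·v + (-8/5) = 0
  disc = (11/20)² − 4·(1/8)·(-8/5) = 441/400 ; √disc = 21/20
  v_R = (−(11/20) + 21/20) / (2·(1/8)) = 2 m/s
check:
stop time T_s = 2/4 = 0.5000 s
robot covers v_R·T_r = 2.0000·0.1500 = 0.3000 m before braking
robot under decel: 2.0000²/(2·4.0000) = 0.5000 m
human over T_r+T_s: 1.6000·(0.1500+0.5000) = 1.0400 m
C+Z_d+Z_r = 0.1200+0.0300+0.1000 = 0.2500 m
sum ≈ 0.3000+0.5000+1.0400+0.2500 ≈ 2.0900 m = S ✓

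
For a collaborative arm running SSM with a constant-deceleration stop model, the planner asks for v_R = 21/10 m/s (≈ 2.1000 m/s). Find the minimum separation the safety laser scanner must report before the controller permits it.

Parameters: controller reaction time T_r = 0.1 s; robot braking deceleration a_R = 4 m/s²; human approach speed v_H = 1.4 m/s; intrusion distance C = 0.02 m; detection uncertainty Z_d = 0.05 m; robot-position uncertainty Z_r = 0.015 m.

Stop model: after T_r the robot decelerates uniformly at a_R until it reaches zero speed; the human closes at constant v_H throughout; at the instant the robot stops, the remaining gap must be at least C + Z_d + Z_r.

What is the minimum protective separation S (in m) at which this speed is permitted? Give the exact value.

S_min = 1377/800 m = 1.7212 m

T_s = v_R/a_R = (21/10)/4 = 0.5250 s
robot covers v_R·T_r = 2.1000·0.1000 = 0.2100 m before braking
robot covers 2.1000·0.5250 − ½·4.0000·0.5250² = 0.5513 m while stopping
human closes 1.4000·0.6250 = 0.8750 m
residual clearance needed = 0.0200+0.0500+0.0150 = 0.0850 m
S_min ≈ 0.2100+0.5513+0.8750+0.0850  ⇒  S_min = 1377/800 m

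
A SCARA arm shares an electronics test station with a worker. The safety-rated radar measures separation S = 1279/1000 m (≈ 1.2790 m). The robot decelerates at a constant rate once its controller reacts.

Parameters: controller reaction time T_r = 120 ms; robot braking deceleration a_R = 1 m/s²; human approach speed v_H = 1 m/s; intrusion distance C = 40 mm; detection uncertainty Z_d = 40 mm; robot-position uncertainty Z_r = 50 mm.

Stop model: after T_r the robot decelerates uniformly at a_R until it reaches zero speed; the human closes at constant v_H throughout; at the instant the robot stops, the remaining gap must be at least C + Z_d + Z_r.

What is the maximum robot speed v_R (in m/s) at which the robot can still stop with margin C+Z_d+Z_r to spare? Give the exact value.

v_R_max = 7/10 m/s = 0.7000 m/s

collect terms ⇒ (1/2)·v_R² + (28/25)·v_R + (-1029/1000) = 0
  disc = (28/25)² − 4·(1/2)·(-1029/1000) = 8281/2500 ; √disc = 91/50
  v_R = (−(28/25) + 91/50) / (2·(1/2)) = 7/10 m/s
check:
stop time T_s = (7/10)/1 = 0.7000 s
reaction-phase robot travel = 0.7000·0.1200 = 0.0840 m
robot covers 0.7000·0.7000 − ½·1.0000·0.7000² = 0.2450 m while stopping
person approaches 1.0000·(0.1200+0.7000) = 0.8200 m
margins: 0.0400+0.0400+0.0500 = 0.1300 m
sum ≈ 0.0840+0.2450+0.8200+0.1300 ≈ 1.2790 m = S ✓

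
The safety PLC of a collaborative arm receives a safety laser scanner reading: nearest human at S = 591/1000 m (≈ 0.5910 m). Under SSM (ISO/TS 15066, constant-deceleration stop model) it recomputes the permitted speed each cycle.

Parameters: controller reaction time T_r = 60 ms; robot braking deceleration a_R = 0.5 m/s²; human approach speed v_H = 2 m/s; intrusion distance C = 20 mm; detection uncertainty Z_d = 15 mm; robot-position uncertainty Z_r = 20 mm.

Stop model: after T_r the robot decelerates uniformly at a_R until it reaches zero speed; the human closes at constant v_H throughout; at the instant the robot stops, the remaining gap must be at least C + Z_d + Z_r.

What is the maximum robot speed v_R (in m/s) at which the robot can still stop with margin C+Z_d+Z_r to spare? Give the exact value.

at the boundary: (1)·v² + (203/50)·v + (-52/125) = 0
  disc = (203/50)² − 4·(1)·(-52/125) = 45369/2500 ; √disc = 213/50
  v_R = (−(203/50) + 213/50) / (2·(1)) = 1/10 m/s
check:
braking lasts T_s = (1/10)/(1/2) = 0.2000 s
robot in T_r: 0.1000·0.0600 = 0.0060 m
robot covers 0.1000·0.2000 − ½·0.5000·0.2000² = 0.0100 m while stopping
person approaches 2.0000·(0.0600+0.2000) = 0.5200 m
C+Z_d+Z_r = 0.0200+0.0150+0.0200 = 0.0550 m
sum ≈ 0.0060+0.0100+0.5200+0.0550 ≈ 0.5910 m = S ✓

v_R_max = 1/10 m/s = 0.1000 m/s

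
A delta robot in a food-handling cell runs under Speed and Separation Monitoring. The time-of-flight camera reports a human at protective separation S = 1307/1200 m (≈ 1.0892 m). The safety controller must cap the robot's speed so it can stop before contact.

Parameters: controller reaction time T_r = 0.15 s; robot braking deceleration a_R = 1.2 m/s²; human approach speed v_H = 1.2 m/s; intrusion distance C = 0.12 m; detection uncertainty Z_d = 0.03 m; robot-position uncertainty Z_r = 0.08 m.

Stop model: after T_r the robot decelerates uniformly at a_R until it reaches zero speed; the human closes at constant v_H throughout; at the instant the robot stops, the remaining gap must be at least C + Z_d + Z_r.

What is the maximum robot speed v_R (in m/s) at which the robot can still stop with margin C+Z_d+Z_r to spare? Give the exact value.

v_R_max = 1/2 m/s = 0.5000 m/s

at the boundary: (5/12)·v² + (23/20)·v + (-163/240) = 0
  disc = (23/20)² − 4·(5/12)·(-163/240) = 2209/900 ; √disc = 47/30
  v_R = (−(23/20) + 47/30) / (2·(5/12)) = 1/2 m/s
check:
T_s = v_R/a_R = (1/2)/(6/5) = 0.4167 s
robot in T_r: 0.5000·0.1500 = 0.0750 m
braking distance = 0.5000²/(2·1.2000) = 0.1042 m
human closes 1.2000·0.5667 = 0.6800 m
residual clearance needed = 0.1200+0.0300+0.0800 = 0.2300 m
sum ≈ 0.0750+0.1042+0.6800+0.2300 ≈ 1.0892 m = S ✓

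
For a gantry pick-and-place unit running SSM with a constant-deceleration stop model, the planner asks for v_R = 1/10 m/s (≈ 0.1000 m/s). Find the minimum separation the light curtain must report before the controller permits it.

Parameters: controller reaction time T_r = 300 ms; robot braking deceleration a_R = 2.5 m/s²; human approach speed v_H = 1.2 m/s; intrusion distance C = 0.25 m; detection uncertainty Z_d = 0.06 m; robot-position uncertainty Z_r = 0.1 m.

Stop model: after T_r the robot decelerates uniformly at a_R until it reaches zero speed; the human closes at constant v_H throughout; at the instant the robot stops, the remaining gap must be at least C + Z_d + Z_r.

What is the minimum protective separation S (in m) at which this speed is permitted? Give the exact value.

S_min = 17/20 m = 0.8500 m

stop time T_s = (1/10)/(5/2) = 0.0400 s
reaction-phase robot travel = 0.1000·0.3000 = 0.0300 m
robot covers 0.1000·0.0400 − ½·2.5000·0.0400² = 0.0020 m while stopping
person approaches 1.2000·(0.3000+0.0400) = 0.4080 m
margins: 0.2500+0.0600+0.1000 = 0.4100 m
S_min ≈ 0.0300+0.0020+0.4080+0.4100  ⇒  S_min = 17/20 m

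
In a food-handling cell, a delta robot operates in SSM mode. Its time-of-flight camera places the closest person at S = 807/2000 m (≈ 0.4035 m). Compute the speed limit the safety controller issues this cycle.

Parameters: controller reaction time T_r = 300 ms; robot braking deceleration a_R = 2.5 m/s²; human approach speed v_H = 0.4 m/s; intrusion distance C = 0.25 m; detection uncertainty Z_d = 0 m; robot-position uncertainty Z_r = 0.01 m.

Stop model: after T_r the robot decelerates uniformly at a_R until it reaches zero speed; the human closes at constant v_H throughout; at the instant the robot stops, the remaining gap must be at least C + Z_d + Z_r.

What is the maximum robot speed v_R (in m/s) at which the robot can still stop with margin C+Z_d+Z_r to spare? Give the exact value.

v_R_max = 1/20 m/s = 0.0500 m/s

quadratic (1/5)·v² + (23/50)·v + (-47/2000) = 0
  disc = (23/50)² − 4·(1/5)·(-47/2000) = 144/625 ; √disc = 12/25
  v_R = (−(23/50) + 12/25) / (2·(1/5)) = 1/20 m/s
check:
stop time T_s = (1/20)/(5/2) = 0.0200 s
robot covers v_R·T_r = 0.0500·0.3000 = 0.0150 m before braking
robot covers 0.0500·0.0200 − ½·2.5000·0.0200² = 0.0005 m while stopping
human over T_r+T_s: 0.4000·(0.3000+0.0200) = 0.1280 m
margins: 0.2500+0.0000+0.0100 = 0.2600 m
sum ≈ 0.0150+0.0005+0.1280+0.2600 ≈ 0.4035 m = S ✓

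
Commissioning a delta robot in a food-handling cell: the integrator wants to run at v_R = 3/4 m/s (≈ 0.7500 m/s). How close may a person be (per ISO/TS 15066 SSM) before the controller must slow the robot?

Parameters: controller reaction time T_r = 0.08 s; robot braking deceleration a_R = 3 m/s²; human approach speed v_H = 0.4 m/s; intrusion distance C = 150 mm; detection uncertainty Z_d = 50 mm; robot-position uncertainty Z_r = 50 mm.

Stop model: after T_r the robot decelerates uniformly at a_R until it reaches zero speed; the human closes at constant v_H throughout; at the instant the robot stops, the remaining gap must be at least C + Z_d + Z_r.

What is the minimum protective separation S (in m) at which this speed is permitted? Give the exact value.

S_min = 2143/4000 m = 0.5357 m

braking lasts T_s = (3/4)/3 = 0.2500 s
robot covers v_R·T_r = 0.7500·0.0800 = 0.0600 m before braking
braking distance = 0.7500²/(2·3.0000) = 0.0938 m
person approaches 0.4000·(0.0800+0.2500) = 0.1320 m
residual clearance needed = 0.1500+0.0500+0.0500 = 0.2500 m
S_min ≈ 0.0600+0.0938+0.1320+0.2500  ⇒  S_min = 2143/4000 m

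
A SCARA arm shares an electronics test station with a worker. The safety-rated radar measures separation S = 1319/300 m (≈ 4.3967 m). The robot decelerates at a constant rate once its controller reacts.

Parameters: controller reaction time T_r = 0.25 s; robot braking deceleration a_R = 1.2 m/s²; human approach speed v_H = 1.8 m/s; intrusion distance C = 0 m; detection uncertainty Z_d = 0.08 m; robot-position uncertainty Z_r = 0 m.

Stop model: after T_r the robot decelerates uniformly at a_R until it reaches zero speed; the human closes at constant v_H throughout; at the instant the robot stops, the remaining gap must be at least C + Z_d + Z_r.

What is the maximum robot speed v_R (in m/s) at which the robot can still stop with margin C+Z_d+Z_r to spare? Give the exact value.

v_R_max = 8/5 m/s = 1.6000 m/s

quadratic (5/12)·v² + (7/4)·v + (-58/15) = 0
  disc = (7/4)² − 4·(5/12)·(-58/15) = 1369/144 ; √disc = 37/12
  v_R = (−(7/4) + 37/12) / (2·(5/12)) = 8/5 m/s
check:
braking lasts T_s = (8/5)/(6/5) = 1.3333 s
reaction-phase robot travel = 1.6000·0.2500 = 0.4000 m
braking distance = 1.6000²/(2·1.2000) = 1.0667 m
human over T_r+T_s: 1.8000·(0.2500+1.3333) = 2.8500 m
margins: 0.0000+0.0800+0.0000 = 0.0800 m
sum ≈ 0.4000+1.0667+2.8500+0.0800 ≈ 4.3967 m = S ✓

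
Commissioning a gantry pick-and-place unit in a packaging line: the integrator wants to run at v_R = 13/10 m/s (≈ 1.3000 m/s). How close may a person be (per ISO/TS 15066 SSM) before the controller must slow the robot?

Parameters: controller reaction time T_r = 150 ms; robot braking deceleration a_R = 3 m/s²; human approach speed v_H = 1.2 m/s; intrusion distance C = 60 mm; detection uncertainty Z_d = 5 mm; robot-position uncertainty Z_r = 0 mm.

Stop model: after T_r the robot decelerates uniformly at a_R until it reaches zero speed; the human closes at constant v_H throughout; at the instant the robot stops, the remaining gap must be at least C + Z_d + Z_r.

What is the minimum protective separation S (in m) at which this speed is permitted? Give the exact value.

stop time T_s = (13/10)/3 = 0.4333 s
reaction-phase robot travel = 1.3000·0.1500 = 0.1950 m
robot covers 1.3000·0.4333 − ½·3.0000·0.4333² = 0.2817 m while stopping
human over T_r+T_s: 1.2000·(0.1500+0.4333) = 0.7000 m
C+Z_d+Z_r = 0.0600+0.0050+0.0000 = 0.0650 m
S_min ≈ 0.1950+0.2817+0.7000+0.0650  ⇒  S_min = 149/120 m

S_min = 149/120 m = 1.2417 m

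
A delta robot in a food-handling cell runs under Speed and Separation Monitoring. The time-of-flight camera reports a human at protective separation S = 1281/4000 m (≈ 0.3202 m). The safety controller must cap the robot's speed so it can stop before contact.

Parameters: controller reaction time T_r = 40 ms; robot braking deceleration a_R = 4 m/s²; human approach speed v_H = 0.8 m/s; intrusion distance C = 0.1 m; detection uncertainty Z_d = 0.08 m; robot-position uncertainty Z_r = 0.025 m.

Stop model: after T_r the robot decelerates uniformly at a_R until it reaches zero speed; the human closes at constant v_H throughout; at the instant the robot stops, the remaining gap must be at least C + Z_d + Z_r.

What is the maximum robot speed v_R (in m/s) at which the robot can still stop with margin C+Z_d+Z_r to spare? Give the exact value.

collect terms ⇒ (1/8)·v_R² + (6/25)·v_R + (-333/4000) = 0
  disc = (6/25)² − 4·(1/8)·(-333/4000) = 3969/40000 ; √disc = 63/200
  v_R = (−(6/25) + 63/200) / (2·(1/8)) = 3/10 m/s
check:
T_s = v_R/a_R = (3/10)/4 = 0.0750 s
robot covers v_R·T_r = 0.3000·0.0400 = 0.0120 m before braking
robot covers 0.3000·0.0750 − ½·4.0000·0.0750² = 0.0112 m while stopping
person approaches 0.8000·(0.0400+0.0750) = 0.0920 m
C+Z_d+Z_r = 0.1000+0.0800+0.0250 = 0.2050 m
sum ≈ 0.0120+0.0112+0.0920+0.2050 ≈ 0.3202 m = S ✓

v_R_max = 3/10 m/s = 0.3000 m/s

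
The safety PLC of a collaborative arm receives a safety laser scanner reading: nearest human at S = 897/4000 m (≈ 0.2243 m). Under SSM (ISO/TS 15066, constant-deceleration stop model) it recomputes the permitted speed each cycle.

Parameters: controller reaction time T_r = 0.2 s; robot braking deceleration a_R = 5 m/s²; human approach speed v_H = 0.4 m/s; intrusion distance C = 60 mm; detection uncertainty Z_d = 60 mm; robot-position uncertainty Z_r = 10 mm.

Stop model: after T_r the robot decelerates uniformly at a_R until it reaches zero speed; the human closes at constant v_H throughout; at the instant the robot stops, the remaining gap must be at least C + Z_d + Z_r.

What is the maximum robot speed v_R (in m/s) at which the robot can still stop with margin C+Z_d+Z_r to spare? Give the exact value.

v_R_max = 1/20 m/s = 0.0500 m/s

collect terms ⇒ (1/10)·v_R² + (7/25)·v_R + (-57/4000) = 0
  disc = (7/25)² − 4·(1/10)·(-57/4000) = 841/10000 ; √disc = 29/100
  v_R = (−(7/25) + 29/100) / (2·(1/10)) = 1/20 m/s
check:
stop time T_s = (1/20)/5 = 0.0100 s
robot in T_r: 0.0500·0.2000 = 0.0100 m
robot covers 0.0500·0.0100 − ½·5.0000·0.0100² = 0.0003 m while stopping
human over T_r+T_s: 0.4000·(0.2000+0.0100) = 0.0840 m
residual clearance needed = 0.0600+0.0600+0.0100 = 0.1300 m
sum ≈ 0.0100+0.0003+0.0840+0.1300 ≈ 0.2243 m = S ✓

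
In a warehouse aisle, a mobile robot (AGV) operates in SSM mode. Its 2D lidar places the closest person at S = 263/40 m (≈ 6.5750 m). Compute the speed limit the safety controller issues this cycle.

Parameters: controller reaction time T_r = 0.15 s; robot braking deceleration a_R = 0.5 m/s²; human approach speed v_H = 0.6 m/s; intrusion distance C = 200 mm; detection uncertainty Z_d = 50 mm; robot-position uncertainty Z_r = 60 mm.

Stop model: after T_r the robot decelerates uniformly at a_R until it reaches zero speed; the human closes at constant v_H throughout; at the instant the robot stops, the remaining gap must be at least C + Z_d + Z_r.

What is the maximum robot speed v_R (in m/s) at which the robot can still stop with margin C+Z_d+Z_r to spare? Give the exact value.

v_R_max = 19/10 m/s = 1.9000 m/s

collect terms ⇒ (1)·v_R² + (27/20)·v_R + (-247/40) = 0
  disc = (27/20)² − 4·(1)·(-247/40) = 10609/400 ; √disc = 103/20
  v_R = (−(27/20) + 103/20) / (2·(1)) = 19/10 m/s
check:
T_s = v_R/a_R = (19/10)/(1/2) = 3.8000 s
reaction-phase robot travel = 1.9000·0.1500 = 0.2850 m
robot covers 1.9000·3.8000 − ½·0.5000·3.8000² = 3.6100 m while stopping
human closes 0.6000·3.9500 = 2.3700 m
residual clearance needed = 0.2000+0.0500+0.0600 = 0.3100 m
sum ≈ 0.2850+3.6100+2.3700+0.3100 ≈ 6.5750 m = S ✓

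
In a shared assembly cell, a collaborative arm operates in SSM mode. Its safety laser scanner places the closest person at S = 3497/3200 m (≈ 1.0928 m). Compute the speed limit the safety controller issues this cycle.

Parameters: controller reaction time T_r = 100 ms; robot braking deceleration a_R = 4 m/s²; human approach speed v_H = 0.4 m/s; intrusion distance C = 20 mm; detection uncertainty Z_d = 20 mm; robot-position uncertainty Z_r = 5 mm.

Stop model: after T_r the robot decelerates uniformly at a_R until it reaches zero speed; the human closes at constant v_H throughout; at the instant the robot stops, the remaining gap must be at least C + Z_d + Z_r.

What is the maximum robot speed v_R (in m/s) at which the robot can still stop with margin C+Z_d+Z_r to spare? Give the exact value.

collect terms ⇒ (1/8)·v_R² + (1/5)·v_R + (-129/128) = 0
  disc = (1/5)² − 4·(1/8)·(-129/128) = 3481/6400 ; √disc = 59/80
  v_R = (−(1/5) + 59/80) / (2·(1/8)) = 43/20 m/s
check:
stop time T_s = (43/20)/4 = 0.5375 s
robot covers v_R·T_r = 2.1500·0.1000 = 0.2150 m before braking
robot covers 2.1500·0.5375 − ½·4.0000·0.5375² = 0.5778 m while stopping
person approaches 0.4000·(0.1000+0.5375) = 0.2550 m
margins: 0.0200+0.0200+0.0050 = 0.0450 m
sum ≈ 0.2150+0.5778+0.2550+0.0450 ≈ 1.0928 m = S ✓

v_R_max = 43/20 m/s = 2.1500 m/s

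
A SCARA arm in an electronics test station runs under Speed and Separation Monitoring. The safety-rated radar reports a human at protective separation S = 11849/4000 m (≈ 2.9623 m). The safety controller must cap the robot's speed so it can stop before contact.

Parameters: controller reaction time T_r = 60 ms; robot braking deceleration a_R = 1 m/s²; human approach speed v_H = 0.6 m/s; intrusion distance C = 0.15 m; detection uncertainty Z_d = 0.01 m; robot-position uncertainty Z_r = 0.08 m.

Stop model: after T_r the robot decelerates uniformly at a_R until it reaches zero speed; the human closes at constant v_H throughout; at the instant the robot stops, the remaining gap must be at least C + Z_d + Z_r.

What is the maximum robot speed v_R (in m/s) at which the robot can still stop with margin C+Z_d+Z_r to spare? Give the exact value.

at the boundary: (1/2)·v² + (33/50)·v + (-2149/800) = 0
  disc = (33/50)² − 4·(1/2)·(-2149/800) = 58081/10000 ; √disc = 241/100
  v_R = (−(33/50) + 241/100) / (2·(1/2)) = 7/4 m/s
check:
braking lasts T_s = (7/4)/1 = 1.7500 s
robot covers v_R·T_r = 1.7500·0.0600 = 0.1050 m before braking
robot covers 1.7500·1.7500 − ½·1.0000·1.7500² = 1.5312 m while stopping
person approaches 0.6000·(0.0600+1.7500) = 1.0860 m
margins: 0.1500+0.0100+0.0800 = 0.2400 m
sum ≈ 0.1050+1.5312+1.0860+0.2400 ≈ 2.9623 m = S ✓

v_R_max = 7/4 m/s = 1.7500 m/s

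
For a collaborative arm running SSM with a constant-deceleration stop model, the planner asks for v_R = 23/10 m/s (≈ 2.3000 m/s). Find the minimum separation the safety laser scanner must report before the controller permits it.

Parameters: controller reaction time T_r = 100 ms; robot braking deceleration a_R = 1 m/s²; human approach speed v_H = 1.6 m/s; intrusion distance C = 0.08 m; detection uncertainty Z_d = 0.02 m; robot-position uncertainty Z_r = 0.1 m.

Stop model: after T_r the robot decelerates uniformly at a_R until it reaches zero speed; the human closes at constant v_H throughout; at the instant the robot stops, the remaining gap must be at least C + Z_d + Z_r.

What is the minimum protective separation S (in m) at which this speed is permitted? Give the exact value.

stop time T_s = (23/10)/1 = 2.3000 s
robot covers v_R·T_r = 2.3000·0.1000 = 0.2300 m before braking
robot covers 2.3000·2.3000 − ½·1.0000·2.3000² = 2.6450 m while stopping
human over T_r+T_s: 1.6000·(0.1000+2.3000) = 3.8400 m
margins: 0.0800+0.0200+0.1000 = 0.2000 m
S_min ≈ 0.2300+2.6450+3.8400+0.2000  ⇒  S_min = 1383/200 m

S_min = 1383/200 m = 6.9150 m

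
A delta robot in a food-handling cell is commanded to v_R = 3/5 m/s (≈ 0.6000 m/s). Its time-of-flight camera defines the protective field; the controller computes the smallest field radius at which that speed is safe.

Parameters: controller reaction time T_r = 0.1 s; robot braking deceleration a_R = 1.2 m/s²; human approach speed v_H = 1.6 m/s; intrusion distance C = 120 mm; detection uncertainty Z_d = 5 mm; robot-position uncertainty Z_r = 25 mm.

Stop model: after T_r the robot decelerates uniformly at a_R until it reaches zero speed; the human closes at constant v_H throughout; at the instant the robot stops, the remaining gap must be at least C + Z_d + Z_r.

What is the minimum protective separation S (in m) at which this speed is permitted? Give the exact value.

T_s = v_R/a_R = (3/5)/(6/5) = 0.5000 s
robot covers v_R·T_r = 0.6000·0.1000 = 0.0600 m before braking
robot under decel: 0.6000²/(2·1.2000) = 0.1500 m
human over T_r+T_s: 1.6000·(0.1000+0.5000) = 0.9600 m
C+Z_d+Z_r = 0.1200+0.0050+0.0250 = 0.1500 m
S_min ≈ 0.0600+0.1500+0.9600+0.1500  ⇒  S_min = 33/25 m

S_min = 33/25 m = 1.3200 m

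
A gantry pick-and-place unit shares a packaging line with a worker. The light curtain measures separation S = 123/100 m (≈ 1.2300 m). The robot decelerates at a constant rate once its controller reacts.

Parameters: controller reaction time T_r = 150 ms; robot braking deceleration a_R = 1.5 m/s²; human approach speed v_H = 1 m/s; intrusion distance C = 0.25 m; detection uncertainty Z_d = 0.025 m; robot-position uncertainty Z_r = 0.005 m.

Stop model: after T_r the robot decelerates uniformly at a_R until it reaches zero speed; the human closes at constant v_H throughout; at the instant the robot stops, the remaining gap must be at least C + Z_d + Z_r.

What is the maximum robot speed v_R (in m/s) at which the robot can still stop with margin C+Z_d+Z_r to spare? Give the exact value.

v_R_max = 3/4 m/s = 0.7500 m/s

collect terms ⇒ (1/3)·v_R² + (49/60)·v_R + (-4/5) = 0
  disc = (49/60)² − 4·(1/3)·(-4/5) = 6241/3600 ; √disc = 79/60
  v_R = (−(49/60) + 79/60) / (2·(1/3)) = 3/4 m/s
check:
T_s = v_R/a_R = (3/4)/(3/2) = 0.5000 s
robot covers v_R·T_r = 0.7500·0.1500 = 0.1125 m before braking
braking distance = 0.7500²/(2·1.5000) = 0.1875 m
human over T_r+T_s: 1.0000·(0.1500+0.5000) = 0.6500 m
C+Z_d+Z_r = 0.2500+0.0250+0.0050 = 0.2800 m
sum ≈ 0.1125+0.1875+0.6500+0.2800 ≈ 1.2300 m = S ✓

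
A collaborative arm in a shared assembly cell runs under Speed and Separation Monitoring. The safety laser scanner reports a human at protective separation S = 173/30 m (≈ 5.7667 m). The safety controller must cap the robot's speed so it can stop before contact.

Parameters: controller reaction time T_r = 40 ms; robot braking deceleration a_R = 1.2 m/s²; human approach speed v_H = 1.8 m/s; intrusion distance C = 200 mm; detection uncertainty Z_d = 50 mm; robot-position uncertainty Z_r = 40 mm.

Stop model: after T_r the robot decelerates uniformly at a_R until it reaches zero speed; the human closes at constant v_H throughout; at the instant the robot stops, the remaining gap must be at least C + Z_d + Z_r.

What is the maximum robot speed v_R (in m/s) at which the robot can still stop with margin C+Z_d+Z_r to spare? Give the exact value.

collect terms ⇒ (5/12)·v_R² + (77/50)·v_R + (-8107/1500) = 0
  disc = (77/50)² − 4·(5/12)·(-8107/1500) = 64009/5625 ; √disc = 253/75
  v_R = (−(77/50) + 253/75) / (2·(5/12)) = 11/5 m/s
check:
braking lasts T_s = (11/5)/(6/5) = 1.8333 s
robot covers v_R·T_r = 2.2000·0.0400 = 0.0880 m before braking
braking distance = 2.2000²/(2·1.2000) = 2.0167 m
human over T_r+T_s: 1.8000·(0.0400+1.8333) = 3.3720 m
residual clearance needed = 0.2000+0.0500+0.0400 = 0.2900 m
sum ≈ 0.0880+2.0167+3.3720+0.2900 ≈ 5.7667 m = S ✓

v_R_max = 11/5 m/s = 2.2000 m/s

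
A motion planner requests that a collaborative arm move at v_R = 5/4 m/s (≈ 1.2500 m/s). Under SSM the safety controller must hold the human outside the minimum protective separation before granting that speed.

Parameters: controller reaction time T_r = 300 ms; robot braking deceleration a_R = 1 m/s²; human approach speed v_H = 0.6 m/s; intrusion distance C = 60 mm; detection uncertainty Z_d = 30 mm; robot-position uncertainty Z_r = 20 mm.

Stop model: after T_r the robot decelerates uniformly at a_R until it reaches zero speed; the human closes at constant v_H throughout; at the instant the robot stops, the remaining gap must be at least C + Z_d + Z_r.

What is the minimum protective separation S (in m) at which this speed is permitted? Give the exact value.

S_min = 1757/800 m = 2.1963 m

braking lasts T_s = (5/4)/1 = 1.2500 s
robot covers v_R·T_r = 1.2500·0.3000 = 0.3750 m before braking
robot under decel: 1.2500²/(2·1.0000) = 0.7812 m
human over T_r+T_s: 0.6000·(0.3000+1.2500) = 0.9300 m
margins: 0.0600+0.0300+0.0200 = 0.1100 m
S_min ≈ 0.3750+0.7812+0.9300+0.1100  ⇒  S_min = 1757/800 m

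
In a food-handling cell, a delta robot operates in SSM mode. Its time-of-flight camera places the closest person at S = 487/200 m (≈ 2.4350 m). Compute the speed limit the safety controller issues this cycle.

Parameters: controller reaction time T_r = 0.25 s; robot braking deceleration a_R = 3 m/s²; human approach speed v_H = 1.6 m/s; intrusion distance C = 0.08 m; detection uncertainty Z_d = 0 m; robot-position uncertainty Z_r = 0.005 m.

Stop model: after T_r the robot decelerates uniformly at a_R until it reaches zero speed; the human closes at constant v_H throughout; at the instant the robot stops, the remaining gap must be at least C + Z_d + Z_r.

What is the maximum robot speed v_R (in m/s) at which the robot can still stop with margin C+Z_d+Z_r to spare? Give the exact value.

v_R_max = 9/5 m/s = 1.8000 m/s

quadratic (1/6)·v² + (47/60)·v + (-39/20) = 0
  disc = (47/60)² − 4·(1/6)·(-39/20) = 6889/3600 ; √disc = 83/60
  v_R = (−(47/60) + 83/60) / (2·(1/6)) = 9/5 m/s
check:
T_s = v_R/a_R = (9/5)/3 = 0.6000 s
robot in T_r: 1.8000·0.2500 = 0.4500 m
robot under decel: 1.8000²/(2·3.0000) = 0.5400 m
human closes 1.6000·0.8500 = 1.3600 m
margins: 0.0800+0.0000+0.0050 = 0.0850 m
sum ≈ 0.4500+0.5400+1.3600+0.0850 ≈ 2.4350 m = S ✓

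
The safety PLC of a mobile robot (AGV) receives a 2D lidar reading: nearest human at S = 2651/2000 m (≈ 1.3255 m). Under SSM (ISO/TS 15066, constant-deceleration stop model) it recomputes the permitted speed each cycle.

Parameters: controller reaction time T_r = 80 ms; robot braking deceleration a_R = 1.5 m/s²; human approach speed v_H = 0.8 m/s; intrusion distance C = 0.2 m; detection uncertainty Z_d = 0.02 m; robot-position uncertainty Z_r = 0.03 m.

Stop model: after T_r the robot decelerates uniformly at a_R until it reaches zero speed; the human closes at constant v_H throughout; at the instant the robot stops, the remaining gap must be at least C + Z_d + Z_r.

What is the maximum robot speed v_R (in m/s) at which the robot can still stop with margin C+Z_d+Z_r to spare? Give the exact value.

v_R_max = 21/20 m/s = 1.0500 m/s

at the boundary: (1/3)·v² + (46/75)·v + (-2023/2000) = 0
  disc = (46/75)² − 4·(1/3)·(-2023/2000) = 38809/22500 ; √disc = 197/150
  v_R = (−(46/75) + 197/150) / (2·(1/3)) = 21/20 m/s
check:
T_s = v_R/a_R = (21/20)/(3/2) = 0.7000 s
robot in T_r: 1.0500·0.0800 = 0.0840 m
braking distance = 1.0500²/(2·1.5000) = 0.3675 m
person approaches 0.8000·(0.0800+0.7000) = 0.6240 m
residual clearance needed = 0.2000+0.0200+0.0300 = 0.2500 m
sum ≈ 0.0840+0.3675+0.6240+0.2500 ≈ 1.3255 m = S ✓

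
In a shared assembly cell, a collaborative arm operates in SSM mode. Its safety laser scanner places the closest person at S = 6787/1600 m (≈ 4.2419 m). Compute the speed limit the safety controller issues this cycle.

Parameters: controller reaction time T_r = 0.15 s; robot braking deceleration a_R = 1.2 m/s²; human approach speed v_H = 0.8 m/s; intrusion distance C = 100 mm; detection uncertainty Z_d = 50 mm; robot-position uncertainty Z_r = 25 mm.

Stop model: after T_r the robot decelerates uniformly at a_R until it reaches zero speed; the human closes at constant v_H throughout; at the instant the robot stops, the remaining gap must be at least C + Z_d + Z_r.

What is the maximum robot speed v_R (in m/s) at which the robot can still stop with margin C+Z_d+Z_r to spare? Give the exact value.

at the boundary: (5/12)·v² + (49/60)·v + (-1263/320) = 0
  disc = (49/60)² − 4·(5/12)·(-1263/320) = 104329/14400 ; √disc = 323/120
  v_R = (−(49/60) + 323/120) / (2·(5/12)) = 9/4 m/s
check:
stop time T_s = (9/4)/(6/5) = 1.8750 s
robot covers v_R·T_r = 2.2500·0.1500 = 0.3375 m before braking
robot covers 2.2500·1.8750 − ½·1.2000·1.8750² = 2.1094 m while stopping
human closes 0.8000·2.0250 = 1.6200 m
margins: 0.1000+0.0500+0.0250 = 0.1750 m
sum ≈ 0.3375+2.1094+1.6200+0.1750 ≈ 4.2419 m = S ✓

v_R_max = 9/4 m/s = 2.2500 m/s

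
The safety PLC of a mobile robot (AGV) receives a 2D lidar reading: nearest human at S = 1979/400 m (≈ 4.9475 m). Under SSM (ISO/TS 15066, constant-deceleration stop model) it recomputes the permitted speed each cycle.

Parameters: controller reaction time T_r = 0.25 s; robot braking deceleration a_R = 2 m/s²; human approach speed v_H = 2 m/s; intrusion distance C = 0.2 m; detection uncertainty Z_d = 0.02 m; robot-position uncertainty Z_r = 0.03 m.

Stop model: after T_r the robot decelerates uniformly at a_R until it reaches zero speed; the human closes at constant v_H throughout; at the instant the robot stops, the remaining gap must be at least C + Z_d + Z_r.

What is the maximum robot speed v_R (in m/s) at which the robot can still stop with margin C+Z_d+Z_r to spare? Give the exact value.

collect terms ⇒ (1/4)·v_R² + (5/4)·v_R + (-1679/400) = 0
  disc = (5/4)² − 4·(1/4)·(-1679/400) = 144/25 ; √disc = 12/5
  v_R = (−(5/4) + 12/5) / (2·(1/4)) = 23/10 m/s
check:
T_s = v_R/a_R = (23/10)/2 = 1.1500 s
reaction-phase robot travel = 2.3000·0.2500 = 0.5750 m
robot covers 2.3000·1.1500 − ½·2.0000·1.1500² = 1.3225 m while stopping
person approaches 2.0000·(0.2500+1.1500) = 2.8000 m
C+Z_d+Z_r = 0.2000+0.0200+0.0300 = 0.2500 m
sum ≈ 0.5750+1.3225+2.8000+0.2500 ≈ 4.9475 m = S ✓

v_R_max = 23/10 m/s = 2.3000 m/s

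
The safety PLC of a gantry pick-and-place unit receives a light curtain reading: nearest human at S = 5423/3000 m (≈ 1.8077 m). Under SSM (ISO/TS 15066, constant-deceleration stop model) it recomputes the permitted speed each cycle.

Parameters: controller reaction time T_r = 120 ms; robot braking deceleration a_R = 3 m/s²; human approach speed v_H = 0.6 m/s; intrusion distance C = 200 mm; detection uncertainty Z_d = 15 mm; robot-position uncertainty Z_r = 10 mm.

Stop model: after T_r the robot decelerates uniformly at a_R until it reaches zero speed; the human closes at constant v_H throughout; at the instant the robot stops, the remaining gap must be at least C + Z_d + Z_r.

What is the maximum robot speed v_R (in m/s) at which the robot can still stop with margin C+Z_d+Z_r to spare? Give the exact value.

collect terms ⇒ (1/6)·v_R² + (8/25)·v_R + (-1133/750) = 0
  disc = (8/25)² − 4·(1/6)·(-1133/750) = 6241/5625 ; √disc = 79/75
  v_R = (−(8/25) + 79/75) / (2·(1/6)) = 11/5 m/s
check:
braking lasts T_s = (11/5)/3 = 0.7333 s
robot covers v_R·T_r = 2.2000·0.1200 = 0.2640 m before braking
robot covers 2.2000·0.7333 − ½·3.0000·0.7333² = 0.8067 m while stopping
human closes 0.6000·0.8533 = 0.5120 m
residual clearance needed = 0.2000+0.0150+0.0100 = 0.2250 m
sum ≈ 0.2640+0.8067+0.5120+0.2250 ≈ 1.8077 m = S ✓

v_R_max = 11/5 m/s = 2.2000 m/s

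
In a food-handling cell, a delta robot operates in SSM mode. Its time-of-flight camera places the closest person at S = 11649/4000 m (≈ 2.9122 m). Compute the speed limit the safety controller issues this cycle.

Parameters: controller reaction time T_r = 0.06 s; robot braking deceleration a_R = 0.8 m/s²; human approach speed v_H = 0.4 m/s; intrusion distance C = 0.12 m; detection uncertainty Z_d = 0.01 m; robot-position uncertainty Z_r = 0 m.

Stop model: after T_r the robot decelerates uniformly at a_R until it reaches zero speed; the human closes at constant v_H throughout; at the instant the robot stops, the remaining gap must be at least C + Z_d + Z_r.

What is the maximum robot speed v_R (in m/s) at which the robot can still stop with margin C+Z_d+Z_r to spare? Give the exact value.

v_R_max = 17/10 m/s = 1.7000 m/s

collect terms ⇒ (5/8)·v_R² + (14/25)·v_R + (-11033/4000) = 0
  disc = (14/25)² − 4·(5/8)·(-11033/4000) = 288369/40000 ; √disc = 537/200
  v_R = (−(14/25) + 537/200) / (2·(5/8)) = 17/10 m/s
check:
T_s = v_R/a_R = (17/10)/(4/5) = 2.1250 s
robot covers v_R·T_r = 1.7000·0.0600 = 0.1020 m before braking
braking distance = 1.7000²/(2·0.8000) = 1.8062 m
human closes 0.4000·2.1850 = 0.8740 m
residual clearance needed = 0.1200+0.0100+0.0000 = 0.1300 m
sum ≈ 0.1020+1.8062+0.8740+0.1300 ≈ 2.9122 m = S ✓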